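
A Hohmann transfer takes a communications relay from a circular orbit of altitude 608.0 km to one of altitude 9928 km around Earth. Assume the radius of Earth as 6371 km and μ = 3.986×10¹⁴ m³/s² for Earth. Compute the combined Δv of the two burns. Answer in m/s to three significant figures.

Δv_total ≈ 2500 m/s

r₁ = 6371 + 608.0 = 6979.0 km = 6.9790×10⁶ m.
r₂ = 6371 + 9928 = 16299 km = 1.6299×10⁷ m.
Transfer ellipse a_t = (r₁ + r₂)/2 = 1.164×10⁷ m.
At r₁: circular v_c1 = √(μ/r₁) = 7557 m/s; transfer-perigee v_p = √[μ(2/r₁ − 1/a_t)] = 8943 m/s.
Δv₁ = v_p − v_c1 = 1386 m/s.
At r₂: circular v_c2 = √(μ/r₂) = 4945 m/s; transfer-apogee v_a = √[μ(2/r₂ − 1/a_t)] = 3829 m/s.
Δv₂ = v_c2 − v_a = 1116 m/s.
Total Δv = Δv₁ + Δv₂ = 2502 m/s.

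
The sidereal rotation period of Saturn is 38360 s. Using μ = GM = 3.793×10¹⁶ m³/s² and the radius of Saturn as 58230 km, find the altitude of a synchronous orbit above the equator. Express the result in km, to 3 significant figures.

h_sync ≈ 54000 km

A synchronous orbit has period T, so by Kepler's third law a = (μT²/4π²)^(1/3).
μT²/4π² = 3.793×10¹⁶ × (3.836×10⁴)² / 39.48 = 1.414×10²⁴ m³.
a = 1.122×10⁸ m = 1.1223×10⁵ km.
Altitude h = a − R = 1.1223×10⁵ − 58230 = 54005 km.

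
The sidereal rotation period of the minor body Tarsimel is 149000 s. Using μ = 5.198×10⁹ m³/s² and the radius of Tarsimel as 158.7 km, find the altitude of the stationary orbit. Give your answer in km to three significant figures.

h_sync ≈ 1270 km

A synchronous orbit has period T, so by Kepler's third law a = (μT²/4π²)^(1/3).
μT²/4π² = 5.198×10⁹ × (1.490×10⁵)² / 39.48 = 2.923×10¹⁸ m³.
a = 1.430×10⁶ m = 1429.8 km.
Altitude h = a − R = 1429.8 − 158.7 = 1271.1 km.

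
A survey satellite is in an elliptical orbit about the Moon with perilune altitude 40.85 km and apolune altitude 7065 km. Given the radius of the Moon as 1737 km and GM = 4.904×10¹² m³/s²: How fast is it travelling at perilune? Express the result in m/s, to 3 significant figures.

v ≈ 2140 m/s

r_p = 1737 + 40.85 = 1777.8 km = 1.7778×10⁶ m.
r_a = 1737 + 7065 = 8802.0 km = 8.8020×10⁶ m.
Semi-major axis a = (r_p + r_a)/2 = 5289.9 km = 5.290×10⁶ m.
Vis-viva: v² = μ(2/r − 1/a) = 4.904×10¹² × (1.125×10⁻⁶ − 1.890×10⁻⁷) = 4.590×10⁶ m²/s².
v = 2142 m/s.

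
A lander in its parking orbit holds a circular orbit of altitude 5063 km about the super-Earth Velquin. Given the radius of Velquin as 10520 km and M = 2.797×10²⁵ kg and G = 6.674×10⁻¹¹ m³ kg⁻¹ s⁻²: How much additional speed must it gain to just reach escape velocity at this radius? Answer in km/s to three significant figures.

Δv ≈ 4.53 km/s

μ = GM = 6.674×10⁻¹¹ × 2.797×10²⁵ = 1.867×10¹⁵ m³/s².
r = 10520 + 5063 = 15583 km = 1.5583×10⁷ m.
Circular speed v_c = √(μ/r) = 10940 m/s.
Escape speed v_esc = √(2μ/r) = √2 × v_c = 15480 m/s.
Δv = v_esc − v_c = 4534 m/s = 4.534 km/s.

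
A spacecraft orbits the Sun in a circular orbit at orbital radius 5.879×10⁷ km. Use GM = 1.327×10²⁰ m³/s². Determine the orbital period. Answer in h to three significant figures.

T ≈ 2160 h

r = 5.879×10⁷ km = 5.879×10¹⁰ m.
Kepler's third law: T = 2π√(r³/μ) = 2π√((5.879×10¹⁰)³ / 1.327×10²⁰).
r³/μ = 1.531×10¹² s², so T = 2π × 1.237×10⁶ = 7.775×10⁶ s.
Converting: 7.775×10⁶ s ÷ 3600 = 2160 h.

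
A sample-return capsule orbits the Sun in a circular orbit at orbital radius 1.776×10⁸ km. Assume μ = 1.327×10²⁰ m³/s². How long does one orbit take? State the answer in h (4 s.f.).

T ≈ 11340 h

r = 1.776×10⁸ km = 1.776×10¹¹ m.
Kepler's third law: T = 2π√(r³/μ) = 2π√((1.776×10¹¹)³ / 1.327×10²⁰).
r³/μ = 4.221×10¹³ s², so T = 2π × 6.497×10⁶ = 4.082×10⁷ s.
Converting: 4.082×10⁷ s ÷ 3600 = 11340 h.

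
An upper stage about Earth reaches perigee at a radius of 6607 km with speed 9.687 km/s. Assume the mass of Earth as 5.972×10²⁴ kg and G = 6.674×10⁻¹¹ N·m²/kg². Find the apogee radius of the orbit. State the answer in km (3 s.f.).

apogee radius ≈ 23100 km

μ = GM = 6.674×10⁻¹¹ × 5.972×10²⁴ = 3.986×10¹⁴ m³/s².
r_p = 6.607×10⁶ m.
Specific energy ε = v²/2 − μ/r = -1.341×10⁷ J/kg, so a = −μ/(2ε) = 1.486×10⁷ m.
The apsides satisfy r_p + r_a = 2a, so the apogee radius is 2a − r_p = 2.312×10⁷ m = 23122 km.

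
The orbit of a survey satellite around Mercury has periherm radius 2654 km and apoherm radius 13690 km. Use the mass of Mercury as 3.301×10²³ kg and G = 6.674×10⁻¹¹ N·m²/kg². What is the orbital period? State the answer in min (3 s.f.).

T ≈ 521 min

μ = GM = 6.674×10⁻¹¹ × 3.301×10²³ = 2.203×10¹³ m³/s².
Semi-major axis a = (r_p + r_a)/2 = (2654.0 + 13690)/2 = 8172.0 km = 8.172×10⁶ m.
By Kepler's third law T = 2π√(a³/μ) = 2π × 4.977×10³ = 3.127×10⁴ s.
= 521.2 min.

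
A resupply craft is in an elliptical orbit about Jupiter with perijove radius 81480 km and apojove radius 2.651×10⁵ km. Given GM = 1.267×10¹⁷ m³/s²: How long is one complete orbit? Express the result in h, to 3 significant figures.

T ≈ 11.2 h

Semi-major axis a = (r_p + r_a)/2 = (81480 + 2.6510×10⁵)/2 = 1.7329×10⁵ km = 1.733×10⁸ m.
By Kepler's third law T = 2π√(a³/μ) = 2π × 6.409×10³ = 4.027×10⁴ s.
= 11.19 h.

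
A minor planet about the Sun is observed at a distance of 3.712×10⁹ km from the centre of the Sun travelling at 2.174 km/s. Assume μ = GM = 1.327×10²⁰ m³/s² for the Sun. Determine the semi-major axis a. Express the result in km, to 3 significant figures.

a ≈ 1.99×10⁹ km

r = 3.712×10¹² m.
Vis-viva rearranged: 1/a = 2/r − v²/μ = 5.388×10⁻¹³ − 3.562×10⁻¹⁴ = 5.032×10⁻¹³ m⁻¹.
a = 1.987×10¹² m = 1.9874×10⁹ km.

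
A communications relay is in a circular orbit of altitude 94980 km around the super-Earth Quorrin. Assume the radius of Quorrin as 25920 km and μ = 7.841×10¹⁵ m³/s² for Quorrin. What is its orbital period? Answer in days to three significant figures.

r = 25920 + 94980 = 120900 km = 1.2090×10⁸ m.
Kepler's third law: T = 2π√(r³/μ) = 2π√((1.209×10⁸)³ / 7.841×10¹⁵).
r³/μ = 2.254×10⁸ s², so T = 2π × 1.501×10⁴ = 9.433×10⁴ s.
Converting: 9.433×10⁴ s ÷ 86400 = 1.092 days.

T ≈ 1.09 days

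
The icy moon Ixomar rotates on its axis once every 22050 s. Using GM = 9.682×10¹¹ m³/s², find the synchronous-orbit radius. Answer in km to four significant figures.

A synchronous orbit has period T, so by Kepler's third law a = (μT²/4π²)^(1/3).
μT²/4π² = 9.682×10¹¹ × (2.205×10⁴)² / 39.48 = 1.192×10¹⁹ m³.
a = 2.285×10⁶ m = 2284.6 km.

r_sync ≈ 2285 km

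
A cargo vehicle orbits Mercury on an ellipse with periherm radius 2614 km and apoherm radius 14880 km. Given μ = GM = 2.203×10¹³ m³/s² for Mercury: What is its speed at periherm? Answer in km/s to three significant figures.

Semi-major axis a = (r_p + r_a)/2 = 8747.0 km = 8.747×10⁶ m.
Vis-viva: v² = μ(2/r − 1/a) = 2.203×10¹³ × (7.651×10⁻⁷ − 1.143×10⁻⁷) = 1.434×10⁷ m²/s².
v = 3786 m/s = 3.786 km/s.

v ≈ 3.79 km/s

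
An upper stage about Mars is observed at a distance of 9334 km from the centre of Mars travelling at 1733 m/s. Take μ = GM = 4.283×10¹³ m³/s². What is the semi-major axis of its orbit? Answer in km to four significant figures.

a ≈ 6937 km

r = 9.334×10⁶ m.
Specific orbital energy ε = v²/2 − μ/r = (1733)²/2 − 4.283×10¹³/9.334×10⁶ = -3.087×10⁶ J/kg.
Since ε = −μ/(2a), a = −μ/(2ε) = 6.937×10⁶ m = 6937.3 km.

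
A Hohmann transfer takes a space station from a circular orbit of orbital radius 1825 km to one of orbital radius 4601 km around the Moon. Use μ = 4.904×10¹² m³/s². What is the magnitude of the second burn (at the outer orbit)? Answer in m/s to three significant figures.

r₁ = 1825 km = 1.825×10⁶ m.
r₂ = 4601 km = 4.601×10⁶ m.
Transfer ellipse a_t = (r₁ + r₂)/2 = 3.213×10⁶ m.
At r₁: circular v_c1 = √(μ/r₁) = 1639 m/s; transfer-perilune v_p = √[μ(2/r₁ − 1/a_t)] = 1962 m/s.
At r₂: circular v_c2 = √(μ/r₂) = 1032 m/s; transfer-apolune v_a = √[μ(2/r₂ − 1/a_t)] = 778.1 m/s.
Δv₂ = v_c2 − v_a = 254.3 m/s.

Δv ≈ 254 m/s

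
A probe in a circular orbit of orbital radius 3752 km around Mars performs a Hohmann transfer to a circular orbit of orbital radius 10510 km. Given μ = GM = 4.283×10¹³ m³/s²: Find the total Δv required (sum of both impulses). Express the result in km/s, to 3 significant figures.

r₁ = 3752 km = 3.752×10⁶ m.
r₂ = 10510 km = 1.051×10⁷ m.
Transfer ellipse a_t = (r₁ + r₂)/2 = 7.131×10⁶ m.
At r₁: circular v_c1 = √(μ/r₁) = 3379 m/s; transfer-periapsis v_p = √[μ(2/r₁ − 1/a_t)] = 4102 m/s.
Δv₁ = v_p − v_c1 = 723.1 m/s.
At r₂: circular v_c2 = √(μ/r₂) = 2019 m/s; transfer-apoapsis v_a = √[μ(2/r₂ − 1/a_t)] = 1464 m/s.
Δv₂ = v_c2 − v_a = 554.4 m/s.
Total Δv = Δv₁ + Δv₂ = 1278 m/s = 1.278 km/s.

Δv_total ≈ 1.28 km/s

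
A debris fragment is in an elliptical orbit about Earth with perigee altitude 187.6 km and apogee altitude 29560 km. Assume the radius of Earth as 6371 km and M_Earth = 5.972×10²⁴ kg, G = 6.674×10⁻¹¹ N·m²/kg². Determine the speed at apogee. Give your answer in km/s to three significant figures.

μ = GM = 6.674×10⁻¹¹ × 5.972×10²⁴ = 3.986×10¹⁴ m³/s².
r_p = 6371 + 187.6 = 6558.6 km = 6.5586×10⁶ m.
r_a = 6371 + 29560 = 35931 km = 3.5931×10⁷ m.
Semi-major axis a = (r_p + r_a)/2 = 21245 km = 2.124×10⁷ m.
Vis-viva: v² = μ(2/r − 1/a) = 3.986×10¹⁴ × (5.566×10⁻⁸ − 4.707×10⁻⁸) = 3.424×10⁶ m²/s².
v = 1851 m/s = 1.851 km/s.

v ≈ 1.85 km/s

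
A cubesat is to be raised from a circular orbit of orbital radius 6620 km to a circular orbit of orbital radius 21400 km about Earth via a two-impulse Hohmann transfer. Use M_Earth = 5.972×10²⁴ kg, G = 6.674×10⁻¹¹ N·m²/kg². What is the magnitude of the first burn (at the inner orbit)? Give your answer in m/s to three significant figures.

Δv ≈ 1830 m/s

μ = GM = 6.674×10⁻¹¹ × 5.972×10²⁴ = 3.986×10¹⁴ m³/s².
r₁ = 6620 km = 6.620×10⁶ m.
r₂ = 21400 km = 2.140×10⁷ m.
Transfer ellipse a_t = (r₁ + r₂)/2 = 1.401×10⁷ m.
At r₁: circular v_c1 = √(μ/r₁) = 7759 m/s; transfer-perigee v_p = √[μ(2/r₁ − 1/a_t)] = 9590 m/s.
Δv₁ = v_p − v_c1 = 1831 m/s.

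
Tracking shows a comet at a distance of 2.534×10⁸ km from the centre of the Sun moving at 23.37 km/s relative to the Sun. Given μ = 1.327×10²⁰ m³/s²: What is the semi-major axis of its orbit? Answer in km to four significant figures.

r = 2.534×10¹¹ m.
Specific orbital energy ε = v²/2 − μ/r = (23370)²/2 − 1.327×10²⁰/2.534×10¹¹ = -2.506×10⁸ J/kg.
Since ε = −μ/(2a), a = −μ/(2ε) = 2.648×10¹¹ m = 2.6477×10⁸ km.

a ≈ 2.648×10⁸ km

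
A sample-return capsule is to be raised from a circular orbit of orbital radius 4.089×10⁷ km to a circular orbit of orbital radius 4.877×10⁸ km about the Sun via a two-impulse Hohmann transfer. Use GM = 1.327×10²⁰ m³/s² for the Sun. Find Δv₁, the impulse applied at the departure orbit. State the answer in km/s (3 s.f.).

r₁ = 4.089×10⁷ km = 4.089×10¹⁰ m.
r₂ = 4.877×10⁸ km = 4.877×10¹¹ m.
Transfer ellipse a_t = (r₁ + r₂)/2 = 2.643×10¹¹ m.
At r₁: circular v_c1 = √(μ/r₁) = 56970 m/s; transfer-perihelion v_p = √[μ(2/r₁ − 1/a_t)] = 77390 m/s.
Δv₁ = v_p − v_c1 = 20420 m/s.
= 20.42 km/s.

Δv ≈ 20.4 km/s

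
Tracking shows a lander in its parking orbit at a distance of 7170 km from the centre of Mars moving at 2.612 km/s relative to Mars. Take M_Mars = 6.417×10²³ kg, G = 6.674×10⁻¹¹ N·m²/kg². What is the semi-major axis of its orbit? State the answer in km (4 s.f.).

μ = GM = 6.674×10⁻¹¹ × 6.417×10²³ = 4.283×10¹³ m³/s².
r = 7.170×10⁶ m.
Specific orbital energy ε = v²/2 − μ/r = (2612)²/2 − 4.283×10¹³/7.170×10⁶ = -2.562×10⁶ J/kg.
Since ε = −μ/(2a), a = −μ/(2ε) = 8.359×10⁶ m = 8358.7 km.

a ≈ 8359 km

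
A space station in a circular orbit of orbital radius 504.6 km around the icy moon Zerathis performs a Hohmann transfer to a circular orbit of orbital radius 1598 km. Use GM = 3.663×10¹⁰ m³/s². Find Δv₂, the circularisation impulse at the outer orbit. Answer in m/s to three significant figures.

Δv ≈ 46.5 m/s

r₁ = 504.6 km = 5.046×10⁵ m.
r₂ = 1598 km = 1.598×10⁶ m.
Transfer ellipse a_t = (r₁ + r₂)/2 = 1.051×10⁶ m.
At r₁: circular v_c1 = √(μ/r₁) = 269.4 m/s; transfer-periapsis v_p = √[μ(2/r₁ − 1/a_t)] = 332.2 m/s.
At r₂: circular v_c2 = √(μ/r₂) = 151.4 m/s; transfer-apoapsis v_a = √[μ(2/r₂ − 1/a_t)] = 104.9 m/s.
Δv₂ = v_c2 − v_a = 46.51 m/s.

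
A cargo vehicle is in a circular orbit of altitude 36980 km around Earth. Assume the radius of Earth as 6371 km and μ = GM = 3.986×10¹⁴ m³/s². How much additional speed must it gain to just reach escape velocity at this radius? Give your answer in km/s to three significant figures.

Δv ≈ 1.26 km/s

r = 6371 + 36980 = 43351 km = 4.3351×10⁷ m.
Circular speed v_c = √(μ/r) = 3032 m/s.
Escape speed v_esc = √(2μ/r) = √2 × v_c = 4288 m/s.
Δv = v_esc − v_c = 1256 m/s = 1.256 km/s.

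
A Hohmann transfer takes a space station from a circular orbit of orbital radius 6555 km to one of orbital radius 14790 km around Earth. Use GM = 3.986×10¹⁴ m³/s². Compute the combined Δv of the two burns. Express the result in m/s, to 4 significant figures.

r₁ = 6555 km = 6.555×10⁶ m.
r₂ = 14790 km = 1.479×10⁷ m.
Transfer ellipse a_t = (r₁ + r₂)/2 = 1.067×10⁷ m.
At r₁: circular v_c1 = √(μ/r₁) = 7798 m/s; transfer-perigee v_p = √[μ(2/r₁ − 1/a_t)] = 9180 m/s.
Δv₁ = v_p − v_c1 = 1382 m/s.
At r₂: circular v_c2 = √(μ/r₂) = 5191 m/s; transfer-apogee v_a = √[μ(2/r₂ − 1/a_t)] = 4069 m/s.
Δv₂ = v_c2 − v_a = 1123 m/s.
Total Δv = Δv₁ + Δv₂ = 2505 m/s.

Δv_total ≈ 2505 m/s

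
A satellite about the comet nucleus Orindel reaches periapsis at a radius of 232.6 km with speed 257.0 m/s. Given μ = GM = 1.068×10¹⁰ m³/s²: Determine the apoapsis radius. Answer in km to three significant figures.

r_p = 2.326×10⁵ m.
Specific energy ε = v²/2 − μ/r = -1.289×10⁴ J/kg, so a = −μ/(2ε) = 4.142×10⁵ m.
The apsides satisfy r_p + r_a = 2a, so the apoapsis radius is 2a − r_p = 5.959×10⁵ m = 595.87 km.

apoapsis radius ≈ 596 km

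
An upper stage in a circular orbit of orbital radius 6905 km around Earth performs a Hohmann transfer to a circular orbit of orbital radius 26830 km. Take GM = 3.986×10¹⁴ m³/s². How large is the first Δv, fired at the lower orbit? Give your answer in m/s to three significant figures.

r₁ = 6905 km = 6.905×10⁶ m.
r₂ = 26830 km = 2.683×10⁷ m.
Transfer ellipse a_t = (r₁ + r₂)/2 = 1.687×10⁷ m.
At r₁: circular v_c1 = √(μ/r₁) = 7598 m/s; transfer-perigee v_p = √[μ(2/r₁ − 1/a_t)] = 9582 m/s.
Δv₁ = v_p − v_c1 = 1985 m/s.

Δv ≈ 1980 m/s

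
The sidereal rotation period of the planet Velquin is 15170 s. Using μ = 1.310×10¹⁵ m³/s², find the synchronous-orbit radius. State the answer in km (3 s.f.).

r_sync ≈ 19700 km

A synchronous orbit has period T, so by Kepler's third law a = (μT²/4π²)^(1/3).
μT²/4π² = 1.310×10¹⁵ × (1.517×10⁴)² / 39.48 = 7.636×10²¹ m³.
a = 1.969×10⁷ m = 19692 km.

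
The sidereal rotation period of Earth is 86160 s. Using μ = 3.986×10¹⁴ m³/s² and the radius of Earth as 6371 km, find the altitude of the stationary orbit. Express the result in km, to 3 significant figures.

A synchronous orbit has period T, so by Kepler's third law a = (μT²/4π²)^(1/3).
μT²/4π² = 3.986×10¹⁴ × (8.616×10⁴)² / 39.48 = 7.495×10²² m³.
a = 4.216×10⁷ m = 42163 km.
Altitude h = a − R = 42163 − 6371 = 35792 km.

h_sync ≈ 35800 km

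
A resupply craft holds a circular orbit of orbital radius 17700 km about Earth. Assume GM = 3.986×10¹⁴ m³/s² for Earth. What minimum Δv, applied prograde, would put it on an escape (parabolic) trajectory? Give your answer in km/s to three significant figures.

Δv ≈ 1.97 km/s

r = 17700 km = 1.770×10⁷ m.
Circular speed v_c = √(μ/r) = 4746 m/s.
Escape speed v_esc = √(2μ/r) = √2 × v_c = 6711 m/s.
Δv = v_esc − v_c = 1966 m/s = 1.966 km/s.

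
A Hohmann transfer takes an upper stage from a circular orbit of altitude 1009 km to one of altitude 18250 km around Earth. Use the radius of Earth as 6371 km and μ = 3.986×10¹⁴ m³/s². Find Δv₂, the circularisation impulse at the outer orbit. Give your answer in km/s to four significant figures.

r₁ = 6371 + 1009 = 7380.0 km = 7.3800×10⁶ m.
r₂ = 6371 + 18250 = 24621 km = 2.4621×10⁷ m.
Transfer ellipse a_t = (r₁ + r₂)/2 = 1.600×10⁷ m.
At r₁: circular v_c1 = √(μ/r₁) = 7349 m/s; transfer-perigee v_p = √[μ(2/r₁ − 1/a_t)] = 9116 m/s.
At r₂: circular v_c2 = √(μ/r₂) = 4024 m/s; transfer-apogee v_a = √[μ(2/r₂ − 1/a_t)] = 2733 m/s.
Δv₂ = v_c2 − v_a = 1291 m/s.
= 1.291 km/s.

Δv ≈ 1.291 km/s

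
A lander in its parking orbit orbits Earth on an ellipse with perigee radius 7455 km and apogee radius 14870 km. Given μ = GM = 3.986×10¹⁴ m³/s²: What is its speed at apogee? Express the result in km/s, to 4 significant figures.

Semi-major axis a = (r_p + r_a)/2 = 11162 km = 1.116×10⁷ m.
Vis-viva: v² = μ(2/r − 1/a) = 3.986×10¹⁴ × (1.345×10⁻⁷ − 8.959×10⁻⁸) = 1.790×10⁷ m²/s².
v = 4231 m/s = 4.231 km/s.

v ≈ 4.231 km/s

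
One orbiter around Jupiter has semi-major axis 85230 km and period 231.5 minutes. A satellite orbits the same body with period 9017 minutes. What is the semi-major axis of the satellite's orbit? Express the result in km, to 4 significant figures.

a₂ ≈ 9.793×10⁵ km

Kepler's third law: a³ ∝ T², so a₂ = a₁ (T₂/T₁)^(2/3).
T₂/T₁ = 38.95, (T₂/T₁)^(2/3) = 11.49.
a₂ = 85230 × 11.49 = 9.793×10⁵ km.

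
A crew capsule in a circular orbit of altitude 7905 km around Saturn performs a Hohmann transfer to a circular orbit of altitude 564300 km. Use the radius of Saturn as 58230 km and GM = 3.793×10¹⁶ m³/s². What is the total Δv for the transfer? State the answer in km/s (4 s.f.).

Δv_total ≈ 12.64 km/s

r₁ = 58230 + 7905 = 66135 km = 6.6135×10⁷ m.
r₂ = 58230 + 564300 = 622530 km = 6.2253×10⁸ m.
Transfer ellipse a_t = (r₁ + r₂)/2 = 3.443×10⁸ m.
At r₁: circular v_c1 = √(μ/r₁) = 23950 m/s; transfer-perikrone v_p = √[μ(2/r₁ − 1/a_t)] = 32200 m/s.
Δv₁ = v_p − v_c1 = 8252 m/s.
At r₂: circular v_c2 = √(μ/r₂) = 7806 m/s; transfer-apokrone v_a = √[μ(2/r₂ − 1/a_t)] = 3421 m/s.
Δv₂ = v_c2 − v_a = 4385 m/s.
Total Δv = Δv₁ + Δv₂ = 12640 m/s = 12.64 km/s.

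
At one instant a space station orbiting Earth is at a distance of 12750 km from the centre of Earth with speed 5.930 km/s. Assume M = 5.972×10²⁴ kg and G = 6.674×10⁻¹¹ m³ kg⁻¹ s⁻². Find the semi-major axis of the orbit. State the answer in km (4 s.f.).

μ = GM = 6.674×10⁻¹¹ × 5.972×10²⁴ = 3.986×10¹⁴ m³/s².
r = 1.275×10⁷ m.
Vis-viva rearranged: 1/a = 2/r − v²/μ = 1.569×10⁻⁷ − 8.823×10⁻⁸ = 6.864×10⁻⁸ m⁻¹.
a = 1.457×10⁷ m = 14570 km.

a ≈ 14570 km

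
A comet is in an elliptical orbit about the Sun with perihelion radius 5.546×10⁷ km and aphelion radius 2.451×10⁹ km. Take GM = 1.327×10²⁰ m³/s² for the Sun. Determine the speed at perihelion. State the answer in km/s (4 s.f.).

v ≈ 68.41 km/s

Semi-major axis a = (r_p + r_a)/2 = 1.2532×10⁹ km = 1.253×10¹² m.
Vis-viva: v² = μ(2/r − 1/a) = 1.327×10²⁰ × (3.606×10⁻¹¹ − 7.979×10⁻¹³) = 4.680×10⁹ m²/s².
v = 68410 m/s = 68.41 km/s.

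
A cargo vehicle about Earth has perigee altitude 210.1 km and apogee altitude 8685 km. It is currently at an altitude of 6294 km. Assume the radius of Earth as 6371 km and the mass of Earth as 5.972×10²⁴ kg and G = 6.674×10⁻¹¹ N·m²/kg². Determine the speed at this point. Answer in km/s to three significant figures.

v ≈ 5.11 km/s

μ = GM = 6.674×10⁻¹¹ × 5.972×10²⁴ = 3.986×10¹⁴ m³/s².
r_p = 6371 + 210.1 = 6581.1 km = 6.5811×10⁶ m.
r_a = 6371 + 8685 = 15056 km = 1.5056×10⁷ m.
r = 6371 + 6294 = 12665 km = 1.266×10⁷ m.
Semi-major axis a = (r_p + r_a)/2 = 10819 km = 1.082×10⁷ m.
Vis-viva: v² = μ(2/r − 1/a) = 3.986×10¹⁴ × (1.579×10⁻⁷ − 9.243×10⁻⁸) = 2.610×10⁷ m²/s².
v = 5109 m/s = 5.109 km/s.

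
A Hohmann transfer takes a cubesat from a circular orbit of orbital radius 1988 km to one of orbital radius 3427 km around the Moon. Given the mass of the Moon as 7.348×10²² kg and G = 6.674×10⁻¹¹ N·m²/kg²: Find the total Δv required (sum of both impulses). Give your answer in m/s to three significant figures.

μ = GM = 6.674×10⁻¹¹ × 7.348×10²² = 4.904×10¹² m³/s².
r₁ = 1988 km = 1.988×10⁶ m.
r₂ = 3427 km = 3.427×10⁶ m.
Transfer ellipse a_t = (r₁ + r₂)/2 = 2.708×10⁶ m.
At r₁: circular v_c1 = √(μ/r₁) = 1571 m/s; transfer-perilune v_p = √[μ(2/r₁ − 1/a_t)] = 1767 m/s.
Δv₁ = v_p − v_c1 = 196.4 m/s.
At r₂: circular v_c2 = √(μ/r₂) = 1196 m/s; transfer-apolune v_a = √[μ(2/r₂ − 1/a_t)] = 1025 m/s.
Δv₂ = v_c2 − v_a = 171.2 m/s.
Total Δv = Δv₁ + Δv₂ = 367.6 m/s.

Δv_total ≈ 368 m/s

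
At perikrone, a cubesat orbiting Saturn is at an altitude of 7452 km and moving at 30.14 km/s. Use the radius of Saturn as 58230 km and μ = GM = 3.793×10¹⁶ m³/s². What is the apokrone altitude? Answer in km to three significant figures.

apokrone altitude ≈ 1.84×10⁵ km

r_p = 58230 + 7452 = 65682 km = 6.568×10⁷ m.
Specific energy ε = v²/2 − μ/r = -1.233×10⁸ J/kg, so a = −μ/(2ε) = 1.538×10⁸ m.
The apsides satisfy r_p + r_a = 2a, so the apokrone radius is 2a − r_p = 2.420×10⁸ m = 2.4202×10⁵ km.
Apokrone altitude = 2.4202×10⁵ − 58230 = 1.8379×10⁵ km.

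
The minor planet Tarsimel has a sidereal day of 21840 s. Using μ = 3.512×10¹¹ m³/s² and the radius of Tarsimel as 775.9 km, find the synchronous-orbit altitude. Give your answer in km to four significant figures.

A synchronous orbit has period T, so by Kepler's third law a = (μT²/4π²)^(1/3).
μT²/4π² = 3.512×10¹¹ × (2.184×10⁴)² / 39.48 = 4.243×10¹⁸ m³.
a = 1.619×10⁶ m = 1618.9 km.
Altitude h = a − R = 1618.9 − 775.9 = 843.05 km.

h_sync ≈ 843.0 km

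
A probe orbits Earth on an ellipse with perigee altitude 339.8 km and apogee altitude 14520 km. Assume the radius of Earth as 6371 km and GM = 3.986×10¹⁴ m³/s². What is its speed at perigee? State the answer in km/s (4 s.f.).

v ≈ 9.482 km/s

r_p = 6371 + 339.8 = 6710.8 km = 6.7108×10⁶ m.
r_a = 6371 + 14520 = 20891 km = 2.0891×10⁷ m.
Semi-major axis a = (r_p + r_a)/2 = 13801 km = 1.380×10⁷ m.
Vis-viva: v² = μ(2/r − 1/a) = 3.986×10¹⁴ × (2.980×10⁻⁷ − 7.246×10⁻⁸) = 8.991×10⁷ m²/s².
v = 9482 m/s = 9.482 km/s.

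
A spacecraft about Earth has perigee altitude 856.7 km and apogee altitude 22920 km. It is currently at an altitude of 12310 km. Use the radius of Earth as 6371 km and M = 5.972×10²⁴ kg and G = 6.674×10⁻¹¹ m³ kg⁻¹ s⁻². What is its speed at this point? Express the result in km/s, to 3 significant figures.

μ = GM = 6.674×10⁻¹¹ × 5.972×10²⁴ = 3.986×10¹⁴ m³/s².
r_p = 6371 + 856.7 = 7227.7 km = 7.2277×10⁶ m.
r_a = 6371 + 22920 = 29291 km = 2.9291×10⁷ m.
r = 6371 + 12310 = 18681 km = 1.868×10⁷ m.
Semi-major axis a = (r_p + r_a)/2 = 18259 km = 1.826×10⁷ m.
Vis-viva: v² = μ(2/r − 1/a) = 3.986×10¹⁴ × (1.071×10⁻⁷ − 5.477×10⁻⁸) = 2.084×10⁷ m²/s².
v = 4565 m/s = 4.565 km/s.

v ≈ 4.57 km/s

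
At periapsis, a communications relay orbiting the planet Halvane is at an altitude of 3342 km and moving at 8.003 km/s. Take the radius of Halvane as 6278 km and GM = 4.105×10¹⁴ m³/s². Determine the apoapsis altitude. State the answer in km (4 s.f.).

r_p = 6278 + 3342 = 9620.0 km = 9.620×10⁶ m.
Specific energy ε = v²/2 − μ/r = -1.065×10⁷ J/kg, so a = −μ/(2ε) = 1.928×10⁷ m.
The apsides satisfy r_p + r_a = 2a, so the apoapsis radius is 2a − r_p = 2.893×10⁷ m = 28934 km.
Apoapsis altitude = 28934 − 6278 = 22656 km.

apoapsis altitude ≈ 22660 km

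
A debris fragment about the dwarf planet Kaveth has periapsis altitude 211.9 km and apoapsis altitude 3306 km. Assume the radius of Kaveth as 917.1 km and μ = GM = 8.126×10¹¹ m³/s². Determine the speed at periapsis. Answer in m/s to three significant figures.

v ≈ 1070 m/s

r_p = 917.1 + 211.9 = 1129.0 km = 1.1290×10⁶ m.
r_a = 917.1 + 3306 = 4223.1 km = 4.2231×10⁶ m.
Semi-major axis a = (r_p + r_a)/2 = 2676.1 km = 2.676×10⁶ m.
Vis-viva: v² = μ(2/r − 1/a) = 8.126×10¹¹ × (1.771×10⁻⁶ − 3.737×10⁻⁷) = 1.136×10⁶ m²/s².
v = 1066 m/s.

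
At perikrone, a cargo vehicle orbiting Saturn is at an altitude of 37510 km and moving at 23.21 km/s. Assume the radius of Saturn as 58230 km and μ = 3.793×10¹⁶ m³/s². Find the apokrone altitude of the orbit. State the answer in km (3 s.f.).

apokrone altitude ≈ 1.45×10⁵ km

r_p = 58230 + 37510 = 95740 km = 9.574×10⁷ m.
Specific energy ε = v²/2 − μ/r = -1.268×10⁸ J/kg, so a = −μ/(2ε) = 1.495×10⁸ m.
The apsides satisfy r_p + r_a = 2a, so the apokrone radius is 2a − r_p = 2.033×10⁸ m = 2.0333×10⁵ km.
Apokrone altitude = 2.0333×10⁵ − 58230 = 1.4510×10⁵ km.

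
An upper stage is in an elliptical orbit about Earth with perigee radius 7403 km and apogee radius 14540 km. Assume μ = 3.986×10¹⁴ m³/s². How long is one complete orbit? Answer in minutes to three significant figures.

Semi-major axis a = (r_p + r_a)/2 = (7403.0 + 14540)/2 = 10972 km = 1.097×10⁷ m.
By Kepler's third law T = 2π√(a³/μ) = 2π × 1.820×10³ = 1.144×10⁴ s.
= 190.6 minutes.

T ≈ 191 minutes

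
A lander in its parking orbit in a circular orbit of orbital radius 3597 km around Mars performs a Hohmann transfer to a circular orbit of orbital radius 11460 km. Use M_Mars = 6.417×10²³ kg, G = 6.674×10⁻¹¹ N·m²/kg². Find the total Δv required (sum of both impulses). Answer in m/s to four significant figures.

μ = GM = 6.674×10⁻¹¹ × 6.417×10²³ = 4.283×10¹³ m³/s².
r₁ = 3597 km = 3.597×10⁶ m.
r₂ = 11460 km = 1.146×10⁷ m.
Transfer ellipse a_t = (r₁ + r₂)/2 = 7.528×10⁶ m.
At r₁: circular v_c1 = √(μ/r₁) = 3451 m/s; transfer-periapsis v_p = √[μ(2/r₁ − 1/a_t)] = 4257 m/s.
Δv₁ = v_p − v_c1 = 806.7 m/s.
At r₂: circular v_c2 = √(μ/r₂) = 1933 m/s; transfer-apoapsis v_a = √[μ(2/r₂ − 1/a_t)] = 1336 m/s.
Δv₂ = v_c2 − v_a = 596.9 m/s.
Total Δv = Δv₁ + Δv₂ = 1404 m/s.

Δv_total ≈ 1404 m/s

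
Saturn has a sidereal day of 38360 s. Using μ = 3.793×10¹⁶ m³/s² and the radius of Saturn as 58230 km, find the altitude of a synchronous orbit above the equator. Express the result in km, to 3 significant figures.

A synchronous orbit has period T, so by Kepler's third law a = (μT²/4π²)^(1/3).
μT²/4π² = 3.793×10¹⁶ × (3.836×10⁴)² / 39.48 = 1.414×10²⁴ m³.
a = 1.122×10⁸ m = 1.1223×10⁵ km.
Altitude h = a − R = 1.1223×10⁵ − 58230 = 54005 km.

h_sync ≈ 54000 km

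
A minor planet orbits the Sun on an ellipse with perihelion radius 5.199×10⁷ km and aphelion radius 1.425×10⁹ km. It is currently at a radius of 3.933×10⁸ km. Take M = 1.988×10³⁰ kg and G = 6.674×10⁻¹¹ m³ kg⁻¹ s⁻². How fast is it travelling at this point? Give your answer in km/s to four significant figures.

v ≈ 22.25 km/s

μ = GM = 6.674×10⁻¹¹ × 1.988×10³⁰ = 1.327×10²⁰ m³/s².
Semi-major axis a = (r_p + r_a)/2 = 7.3850×10⁸ km = 7.385×10¹¹ m.
Vis-viva: v² = μ(2/r − 1/a) = 1.327×10²⁰ × (5.085×10⁻¹² − 1.354×10⁻¹²) = 4.950×10⁸ m²/s².
v = 22250 m/s = 22.25 km/s.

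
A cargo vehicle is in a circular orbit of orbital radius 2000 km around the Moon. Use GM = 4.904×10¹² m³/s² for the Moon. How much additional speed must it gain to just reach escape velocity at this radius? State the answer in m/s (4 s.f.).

r = 2000 km = 2.000×10⁶ m.
Circular speed v_c = √(μ/r) = 1566 m/s.
Escape speed v_esc = √(2μ/r) = √2 × v_c = 2214 m/s.
Δv = v_esc − v_c = 648.6 m/s.

Δv ≈ 648.6 m/s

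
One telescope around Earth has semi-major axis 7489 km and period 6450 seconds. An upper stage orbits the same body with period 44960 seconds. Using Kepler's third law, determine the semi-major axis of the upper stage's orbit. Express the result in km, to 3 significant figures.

Kepler's third law: a³ ∝ T², so a₂ = a₁ (T₂/T₁)^(2/3).
T₂/T₁ = 6.971, (T₂/T₁)^(2/3) = 3.649.
a₂ = 7489 × 3.649 = 27330 km.

a₂ ≈ 27300 km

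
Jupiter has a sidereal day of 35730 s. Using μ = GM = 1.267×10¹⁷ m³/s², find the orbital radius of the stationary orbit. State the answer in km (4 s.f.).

r_sync ≈ 1.600×10⁵ km

A synchronous orbit has period T, so by Kepler's third law a = (μT²/4π²)^(1/3).
μT²/4π² = 1.267×10¹⁷ × (3.573×10⁴)² / 39.48 = 4.097×10²⁴ m³.
a = 1.600×10⁸ m = 1.6002×10⁵ km.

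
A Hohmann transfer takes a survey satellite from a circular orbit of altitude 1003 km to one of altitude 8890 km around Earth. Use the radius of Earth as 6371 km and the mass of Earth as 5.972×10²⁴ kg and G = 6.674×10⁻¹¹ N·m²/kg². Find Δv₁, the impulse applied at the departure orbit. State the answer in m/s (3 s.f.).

Δv ≈ 1190 m/s

μ = GM = 6.674×10⁻¹¹ × 5.972×10²⁴ = 3.986×10¹⁴ m³/s².
r₁ = 6371 + 1003 = 7374.0 km = 7.3740×10⁶ m.
r₂ = 6371 + 8890 = 15261 km = 1.5261×10⁷ m.
Transfer ellipse a_t = (r₁ + r₂)/2 = 1.132×10⁷ m.
At r₁: circular v_c1 = √(μ/r₁) = 7352 m/s; transfer-perigee v_p = √[μ(2/r₁ − 1/a_t)] = 8537 m/s.
Δv₁ = v_p − v_c1 = 1185 m/s.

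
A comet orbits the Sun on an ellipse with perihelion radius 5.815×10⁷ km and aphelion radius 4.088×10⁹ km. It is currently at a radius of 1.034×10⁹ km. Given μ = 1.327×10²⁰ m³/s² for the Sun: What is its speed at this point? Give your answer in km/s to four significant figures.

Semi-major axis a = (r_p + r_a)/2 = 2.0731×10⁹ km = 2.073×10¹² m.
Vis-viva: v² = μ(2/r − 1/a) = 1.327×10²⁰ × (1.934×10⁻¹² − 4.824×10⁻¹³) = 1.927×10⁸ m²/s².
v = 13880 m/s = 13.88 km/s.

v ≈ 13.88 km/s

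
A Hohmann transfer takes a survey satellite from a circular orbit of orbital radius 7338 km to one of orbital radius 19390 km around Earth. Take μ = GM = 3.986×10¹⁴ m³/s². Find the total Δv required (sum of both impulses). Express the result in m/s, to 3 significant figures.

r₁ = 7338 km = 7.338×10⁶ m.
r₂ = 19390 km = 1.939×10⁷ m.
Transfer ellipse a_t = (r₁ + r₂)/2 = 1.336×10⁷ m.
At r₁: circular v_c1 = √(μ/r₁) = 7370 m/s; transfer-perigee v_p = √[μ(2/r₁ − 1/a_t)] = 8878 m/s.
Δv₁ = v_p − v_c1 = 1507 m/s.
At r₂: circular v_c2 = √(μ/r₂) = 4534 m/s; transfer-apogee v_a = √[μ(2/r₂ − 1/a_t)] = 3360 m/s.
Δv₂ = v_c2 − v_a = 1174 m/s.
Total Δv = Δv₁ + Δv₂ = 2682 m/s.

Δv_total ≈ 2680 m/s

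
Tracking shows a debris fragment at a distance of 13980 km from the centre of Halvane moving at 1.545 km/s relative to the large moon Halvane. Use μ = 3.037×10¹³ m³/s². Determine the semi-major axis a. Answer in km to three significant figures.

a ≈ 15500 km

r = 1.398×10⁷ m.
Specific orbital energy ε = v²/2 − μ/r = (1545)²/2 − 3.037×10¹³/1.398×10⁷ = -9.789×10⁵ J/kg.
Since ε = −μ/(2a), a = −μ/(2ε) = 1.551×10⁷ m = 15513 km.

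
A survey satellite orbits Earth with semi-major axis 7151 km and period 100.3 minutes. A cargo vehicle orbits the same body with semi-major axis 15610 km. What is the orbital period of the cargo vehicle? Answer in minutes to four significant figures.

Kepler's third law: T² ∝ a³, so T₂ = T₁ (a₂/a₁)^(3/2).
a₂/a₁ = 2.183, (a₂/a₁)^(3/2) = 3.225.
T₂ = 100.3 × 3.225 = 323.5 minutes.

T₂ ≈ 323.5 minutes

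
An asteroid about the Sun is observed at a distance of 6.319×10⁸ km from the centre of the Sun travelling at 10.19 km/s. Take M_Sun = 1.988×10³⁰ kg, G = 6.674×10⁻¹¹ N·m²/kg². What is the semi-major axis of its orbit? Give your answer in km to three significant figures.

μ = GM = 6.674×10⁻¹¹ × 1.988×10³⁰ = 1.327×10²⁰ m³/s².
r = 6.319×10¹¹ m.
Specific orbital energy ε = v²/2 − μ/r = (10190)²/2 − 1.327×10²⁰/6.319×10¹¹ = -1.581×10⁸ J/kg.
Since ε = −μ/(2a), a = −μ/(2ε) = 4.197×10¹¹ m = 4.1974×10⁸ km.

a ≈ 4.20×10⁸ km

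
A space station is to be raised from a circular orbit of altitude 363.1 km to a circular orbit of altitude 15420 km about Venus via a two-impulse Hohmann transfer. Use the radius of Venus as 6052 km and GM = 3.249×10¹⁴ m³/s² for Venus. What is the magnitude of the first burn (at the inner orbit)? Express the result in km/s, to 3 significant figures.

Δv ≈ 1.71 km/s

r₁ = 6052 + 363.1 = 6415.1 km = 6.4151×10⁶ m.
r₂ = 6052 + 15420 = 21472 km = 2.1472×10⁷ m.
Transfer ellipse a_t = (r₁ + r₂)/2 = 1.394×10⁷ m.
At r₁: circular v_c1 = √(μ/r₁) = 7117 m/s; transfer-periapsis v_p = √[μ(2/r₁ − 1/a_t)] = 8831 m/s.
Δv₁ = v_p − v_c1 = 1715 m/s.
= 1.715 km/s.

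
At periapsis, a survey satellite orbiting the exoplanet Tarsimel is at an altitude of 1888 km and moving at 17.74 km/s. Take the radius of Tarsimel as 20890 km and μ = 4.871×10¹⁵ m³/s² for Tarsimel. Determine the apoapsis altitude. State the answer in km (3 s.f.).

apoapsis altitude ≈ 42600 km

r_p = 20890 + 1888 = 22778 km = 2.278×10⁷ m.
Specific energy ε = v²/2 − μ/r = -5.649×10⁷ J/kg, so a = −μ/(2ε) = 4.311×10⁷ m.
The apsides satisfy r_p + r_a = 2a, so the apoapsis radius is 2a − r_p = 6.345×10⁷ m = 63445 km.
Apoapsis altitude = 63445 − 20890 = 42555 km.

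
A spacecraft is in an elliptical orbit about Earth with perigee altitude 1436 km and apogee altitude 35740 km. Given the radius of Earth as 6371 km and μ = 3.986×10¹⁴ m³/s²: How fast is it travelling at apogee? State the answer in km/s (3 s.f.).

r_p = 6371 + 1436 = 7807.0 km = 7.8070×10⁶ m.
r_a = 6371 + 35740 = 42111 km = 4.2111×10⁷ m.
Semi-major axis a = (r_p + r_a)/2 = 24959 km = 2.496×10⁷ m.
Vis-viva: v² = μ(2/r − 1/a) = 3.986×10¹⁴ × (4.749×10⁻⁸ − 4.007×10⁻⁸) = 2.961×10⁶ m²/s².
v = 1721 m/s = 1.721 km/s.

v ≈ 1.72 km/s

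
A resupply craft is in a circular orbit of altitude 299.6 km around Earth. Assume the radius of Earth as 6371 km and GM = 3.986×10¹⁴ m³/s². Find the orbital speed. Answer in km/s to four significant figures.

r = 6371 + 299.6 = 6670.6 km = 6.6706×10⁶ m.
For a circular orbit v = √(μ/r) = √(3.986×10¹⁴ / 6.671×10⁶) = √(5.975×10⁷) = 7730 m/s.
That is 7.730 km/s.

v ≈ 7.730 km/s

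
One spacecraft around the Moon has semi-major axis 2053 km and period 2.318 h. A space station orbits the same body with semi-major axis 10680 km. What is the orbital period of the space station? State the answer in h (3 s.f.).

T₂ ≈ 27.5 h

Kepler's third law: T² ∝ a³, so T₂ = T₁ (a₂/a₁)^(3/2).
a₂/a₁ = 5.202, (a₂/a₁)^(3/2) = 11.87.
T₂ = 2.318 × 11.87 = 27.50 h.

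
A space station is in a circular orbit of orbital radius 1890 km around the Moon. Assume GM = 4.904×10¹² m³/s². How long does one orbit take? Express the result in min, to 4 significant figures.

r = 1890 km = 1.890×10⁶ m.
Kepler's third law: T = 2π√(r³/μ) = 2π√((1.890×10⁶)³ / 4.904×10¹²).
r³/μ = 1.377×10⁶ s², so T = 2π × 1.173×10³ = 7.372×10³ s.
Converting: 7.372×10³ s ÷ 60.00 = 122.9 min.

T ≈ 122.9 min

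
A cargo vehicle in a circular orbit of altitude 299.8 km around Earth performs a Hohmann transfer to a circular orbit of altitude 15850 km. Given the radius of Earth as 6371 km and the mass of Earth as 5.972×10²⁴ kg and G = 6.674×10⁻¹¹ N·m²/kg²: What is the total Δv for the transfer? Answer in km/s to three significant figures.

μ = GM = 6.674×10⁻¹¹ × 5.972×10²⁴ = 3.986×10¹⁴ m³/s².
r₁ = 6371 + 299.8 = 6670.8 km = 6.6708×10⁶ m.
r₂ = 6371 + 15850 = 22221 km = 2.2221×10⁷ m.
Transfer ellipse a_t = (r₁ + r₂)/2 = 1.445×10⁷ m.
At r₁: circular v_c1 = √(μ/r₁) = 7730 m/s; transfer-perigee v_p = √[μ(2/r₁ − 1/a_t)] = 9587 m/s.
Δv₁ = v_p − v_c1 = 1857 m/s.
At r₂: circular v_c2 = √(μ/r₂) = 4235 m/s; transfer-apogee v_a = √[μ(2/r₂ − 1/a_t)] = 2878 m/s.
Δv₂ = v_c2 − v_a = 1357 m/s.
Total Δv = Δv₁ + Δv₂ = 3214 m/s = 3.214 km/s.

Δv_total ≈ 3.21 km/s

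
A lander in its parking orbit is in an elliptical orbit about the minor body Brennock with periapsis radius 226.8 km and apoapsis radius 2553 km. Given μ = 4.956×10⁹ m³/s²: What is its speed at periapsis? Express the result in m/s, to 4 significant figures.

Semi-major axis a = (r_p + r_a)/2 = 1389.9 km = 1.390×10⁶ m.
Vis-viva: v² = μ(2/r − 1/a) = 4.956×10⁹ × (8.818×10⁻⁶ − 7.195×10⁻⁷) = 4.014×10⁴ m²/s².
v = 200.3 m/s.

v ≈ 200.3 m/s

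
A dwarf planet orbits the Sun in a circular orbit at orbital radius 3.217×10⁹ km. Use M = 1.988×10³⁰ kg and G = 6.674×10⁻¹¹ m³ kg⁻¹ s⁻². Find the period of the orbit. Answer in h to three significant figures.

T ≈ 874000 h

μ = GM = 6.674×10⁻¹¹ × 1.988×10³⁰ = 1.327×10²⁰ m³/s².
r = 3.217×10⁹ km = 3.217×10¹² m.
Kepler's third law: T = 2π√(r³/μ) = 2π√((3.217×10¹²)³ / 1.327×10²⁰).
r³/μ = 2.509×10¹⁷ s², so T = 2π × 5.009×10⁸ = 3.147×10⁹ s.
Converting: 3.147×10⁹ s ÷ 3600 = 8.743×10⁵ h.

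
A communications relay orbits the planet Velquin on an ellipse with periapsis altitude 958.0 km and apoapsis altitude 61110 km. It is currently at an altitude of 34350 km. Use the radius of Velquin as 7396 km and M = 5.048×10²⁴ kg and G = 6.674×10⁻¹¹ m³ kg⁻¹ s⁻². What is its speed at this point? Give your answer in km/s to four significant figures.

v ≈ 2.716 km/s

μ = GM = 6.674×10⁻¹¹ × 5.048×10²⁴ = 3.369×10¹⁴ m³/s².
r_p = 7396 + 958.0 = 8354.0 km = 8.3540×10⁶ m.
r_a = 7396 + 61110 = 68506 km = 6.8506×10⁷ m.
r = 7396 + 34350 = 41746 km = 4.175×10⁷ m.
Semi-major axis a = (r_p + r_a)/2 = 38430 km = 3.843×10⁷ m.
Vis-viva: v² = μ(2/r − 1/a) = 3.369×10¹⁴ × (4.791×10⁻⁸ − 2.602×10⁻⁸) = 7.374×10⁶ m²/s².
v = 2716 m/s = 2.716 km/s.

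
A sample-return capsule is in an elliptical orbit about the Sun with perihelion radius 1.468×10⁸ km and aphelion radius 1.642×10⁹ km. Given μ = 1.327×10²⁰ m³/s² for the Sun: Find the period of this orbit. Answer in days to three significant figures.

T ≈ 5340 days

Semi-major axis a = (r_p + r_a)/2 = (1.4680×10⁸ + 1.6420×10⁹)/2 = 8.9440×10⁸ km = 8.944×10¹¹ m.
By Kepler's third law T = 2π√(a³/μ) = 2π × 7.343×10⁷ = 4.614×10⁸ s.
= 5340 days.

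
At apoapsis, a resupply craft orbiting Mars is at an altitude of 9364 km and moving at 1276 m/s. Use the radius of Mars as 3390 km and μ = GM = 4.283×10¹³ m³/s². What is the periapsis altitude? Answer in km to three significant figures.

periapsis altitude ≈ 691 km

r_a = 3390 + 9364 = 12754 km = 1.275×10⁷ m.
Specific energy ε = v²/2 − μ/r = -2.544×10⁶ J/kg, so a = −μ/(2ε) = 8.418×10⁶ m.
The apsides satisfy r_p + r_a = 2a, so the periapsis radius is 2a − r_a = 4.081×10⁶ m = 4081.2 km.
Periapsis altitude = 4081.2 − 3390 = 691.20 km.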